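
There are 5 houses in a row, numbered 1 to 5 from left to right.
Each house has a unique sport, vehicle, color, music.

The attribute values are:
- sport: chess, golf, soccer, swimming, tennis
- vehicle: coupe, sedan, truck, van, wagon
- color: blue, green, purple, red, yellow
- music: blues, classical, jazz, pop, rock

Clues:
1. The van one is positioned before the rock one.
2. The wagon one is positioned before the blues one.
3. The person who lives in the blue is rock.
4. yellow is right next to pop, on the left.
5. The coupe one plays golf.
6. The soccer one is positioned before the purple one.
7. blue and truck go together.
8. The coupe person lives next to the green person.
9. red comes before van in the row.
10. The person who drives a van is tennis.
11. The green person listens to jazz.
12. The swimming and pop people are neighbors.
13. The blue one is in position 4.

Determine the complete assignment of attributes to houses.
Solution:

House | Sport | Vehicle | Color | Music
---------------------------------------
  1   | swimming | wagon | yellow | classical
  2   | golf | coupe | red | pop
  3   | tennis | van | green | jazz
  4   | soccer | truck | blue | rock
  5   | chess | sedan | purple | blues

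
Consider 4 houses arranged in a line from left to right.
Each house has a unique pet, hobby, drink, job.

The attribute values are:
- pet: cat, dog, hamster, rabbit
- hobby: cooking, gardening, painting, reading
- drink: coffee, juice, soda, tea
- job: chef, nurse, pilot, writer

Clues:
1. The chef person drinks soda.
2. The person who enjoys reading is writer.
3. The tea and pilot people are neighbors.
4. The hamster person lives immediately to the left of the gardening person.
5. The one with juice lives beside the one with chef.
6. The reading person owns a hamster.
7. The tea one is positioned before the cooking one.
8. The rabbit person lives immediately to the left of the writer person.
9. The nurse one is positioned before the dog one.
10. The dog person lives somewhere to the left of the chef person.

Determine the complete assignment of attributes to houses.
Solution:

House | Pet | Hobby | Drink | Job
---------------------------------
  1   | rabbit | painting | coffee | nurse
  2   | hamster | reading | tea | writer
  3   | dog | gardening | juice | pilot
  4   | cat | cooking | soda | chef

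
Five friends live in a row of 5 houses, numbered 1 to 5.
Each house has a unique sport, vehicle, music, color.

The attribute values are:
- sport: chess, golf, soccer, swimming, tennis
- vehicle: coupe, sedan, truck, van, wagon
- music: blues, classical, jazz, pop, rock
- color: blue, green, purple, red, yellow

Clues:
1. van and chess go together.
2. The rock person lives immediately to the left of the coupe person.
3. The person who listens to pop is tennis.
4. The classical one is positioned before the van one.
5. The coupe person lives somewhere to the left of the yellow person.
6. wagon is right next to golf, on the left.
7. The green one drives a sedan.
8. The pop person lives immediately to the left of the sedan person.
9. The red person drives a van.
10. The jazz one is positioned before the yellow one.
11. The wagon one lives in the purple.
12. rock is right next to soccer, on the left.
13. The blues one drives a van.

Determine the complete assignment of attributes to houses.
Solution:

House | Sport | Vehicle | Music | Color
---------------------------------------
  1   | tennis | wagon | pop | purple
  2   | golf | sedan | rock | green
  3   | soccer | coupe | jazz | blue
  4   | swimming | truck | classical | yellow
  5   | chess | van | blues | red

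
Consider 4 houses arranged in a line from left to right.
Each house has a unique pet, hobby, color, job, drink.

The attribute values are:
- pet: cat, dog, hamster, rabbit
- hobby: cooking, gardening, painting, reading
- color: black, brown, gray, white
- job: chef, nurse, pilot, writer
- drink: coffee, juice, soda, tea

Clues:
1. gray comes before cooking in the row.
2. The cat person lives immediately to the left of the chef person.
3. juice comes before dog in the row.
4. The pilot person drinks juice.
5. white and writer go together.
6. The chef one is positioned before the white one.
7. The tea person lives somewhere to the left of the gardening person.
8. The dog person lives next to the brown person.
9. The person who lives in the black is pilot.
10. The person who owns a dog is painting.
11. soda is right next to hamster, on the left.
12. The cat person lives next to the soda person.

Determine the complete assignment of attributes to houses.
Solution:

House | Pet | Hobby | Color | Job | Drink
-----------------------------------------
  1   | cat | reading | black | pilot | juice
  2   | dog | painting | gray | chef | soda
  3   | hamster | cooking | brown | nurse | tea
  4   | rabbit | gardening | white | writer | coffee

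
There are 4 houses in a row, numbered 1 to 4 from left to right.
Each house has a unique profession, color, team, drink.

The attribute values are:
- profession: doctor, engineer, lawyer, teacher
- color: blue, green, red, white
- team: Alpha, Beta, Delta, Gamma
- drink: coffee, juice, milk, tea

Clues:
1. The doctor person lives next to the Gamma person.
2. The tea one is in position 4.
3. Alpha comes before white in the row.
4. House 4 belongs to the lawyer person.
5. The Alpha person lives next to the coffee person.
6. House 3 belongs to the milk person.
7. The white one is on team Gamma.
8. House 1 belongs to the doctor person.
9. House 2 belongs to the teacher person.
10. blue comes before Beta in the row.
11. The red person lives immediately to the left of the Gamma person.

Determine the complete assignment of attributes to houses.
Solution:

House | Profession | Color | Team | Drink
-----------------------------------------
  1   | doctor | red | Alpha | juice
  2   | teacher | white | Gamma | coffee
  3   | engineer | blue | Delta | milk
  4   | lawyer | green | Beta | tea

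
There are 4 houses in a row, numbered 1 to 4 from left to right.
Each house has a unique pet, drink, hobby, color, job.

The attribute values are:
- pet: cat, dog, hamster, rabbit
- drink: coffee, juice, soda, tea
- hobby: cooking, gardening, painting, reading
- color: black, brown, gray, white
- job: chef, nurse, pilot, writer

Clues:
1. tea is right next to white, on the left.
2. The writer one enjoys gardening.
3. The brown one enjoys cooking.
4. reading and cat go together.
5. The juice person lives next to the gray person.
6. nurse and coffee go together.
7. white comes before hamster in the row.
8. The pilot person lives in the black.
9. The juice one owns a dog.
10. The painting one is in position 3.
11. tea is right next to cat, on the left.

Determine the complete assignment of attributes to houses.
Solution:

House | Pet | Drink | Hobby | Color | Job
-----------------------------------------
  1   | rabbit | tea | cooking | brown | chef
  2   | cat | coffee | reading | white | nurse
  3   | dog | juice | painting | black | pilot
  4   | hamster | soda | gardening | gray | writer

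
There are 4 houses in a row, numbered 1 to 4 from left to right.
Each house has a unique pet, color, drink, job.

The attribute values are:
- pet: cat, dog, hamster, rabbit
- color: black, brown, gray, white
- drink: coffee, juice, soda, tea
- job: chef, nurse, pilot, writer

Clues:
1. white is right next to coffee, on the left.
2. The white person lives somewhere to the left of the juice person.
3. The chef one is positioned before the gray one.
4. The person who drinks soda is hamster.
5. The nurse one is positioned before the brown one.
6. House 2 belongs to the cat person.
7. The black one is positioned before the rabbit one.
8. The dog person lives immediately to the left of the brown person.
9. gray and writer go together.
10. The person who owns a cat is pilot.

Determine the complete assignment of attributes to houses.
Solution:

House | Pet | Color | Drink | Job
---------------------------------
  1   | dog | white | tea | nurse
  2   | cat | brown | coffee | pilot
  3   | hamster | black | soda | chef
  4   | rabbit | gray | juice | writer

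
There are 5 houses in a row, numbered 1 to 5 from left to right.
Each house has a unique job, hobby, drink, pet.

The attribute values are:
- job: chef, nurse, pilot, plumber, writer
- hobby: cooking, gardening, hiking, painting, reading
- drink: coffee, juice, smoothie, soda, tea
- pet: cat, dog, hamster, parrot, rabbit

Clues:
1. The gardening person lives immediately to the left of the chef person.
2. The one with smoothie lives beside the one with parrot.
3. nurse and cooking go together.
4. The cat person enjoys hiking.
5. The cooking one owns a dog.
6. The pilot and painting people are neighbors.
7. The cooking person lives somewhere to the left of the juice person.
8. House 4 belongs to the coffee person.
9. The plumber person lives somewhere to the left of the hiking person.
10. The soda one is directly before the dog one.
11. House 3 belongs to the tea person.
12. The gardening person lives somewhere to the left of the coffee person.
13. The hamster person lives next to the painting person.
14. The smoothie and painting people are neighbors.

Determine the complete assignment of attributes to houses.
Solution:

House | Job | Hobby | Drink | Pet
---------------------------------
  1   | pilot | gardening | smoothie | hamster
  2   | chef | painting | soda | parrot
  3   | nurse | cooking | tea | dog
  4   | plumber | reading | coffee | rabbit
  5   | writer | hiking | juice | cat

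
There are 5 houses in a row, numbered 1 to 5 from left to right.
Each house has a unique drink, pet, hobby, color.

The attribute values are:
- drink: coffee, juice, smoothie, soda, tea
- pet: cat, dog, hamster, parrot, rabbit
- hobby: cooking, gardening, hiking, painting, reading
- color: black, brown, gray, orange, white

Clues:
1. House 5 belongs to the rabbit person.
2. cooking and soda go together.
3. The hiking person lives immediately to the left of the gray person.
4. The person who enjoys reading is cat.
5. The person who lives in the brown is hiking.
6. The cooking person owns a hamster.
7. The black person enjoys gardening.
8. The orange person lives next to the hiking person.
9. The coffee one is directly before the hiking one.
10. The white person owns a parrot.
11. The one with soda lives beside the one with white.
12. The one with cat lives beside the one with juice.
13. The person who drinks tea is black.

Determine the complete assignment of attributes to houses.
Solution:

House | Drink | Pet | Hobby | Color
-----------------------------------
  1   | coffee | cat | reading | orange
  2   | juice | dog | hiking | brown
  3   | soda | hamster | cooking | gray
  4   | smoothie | parrot | painting | white
  5   | tea | rabbit | gardening | black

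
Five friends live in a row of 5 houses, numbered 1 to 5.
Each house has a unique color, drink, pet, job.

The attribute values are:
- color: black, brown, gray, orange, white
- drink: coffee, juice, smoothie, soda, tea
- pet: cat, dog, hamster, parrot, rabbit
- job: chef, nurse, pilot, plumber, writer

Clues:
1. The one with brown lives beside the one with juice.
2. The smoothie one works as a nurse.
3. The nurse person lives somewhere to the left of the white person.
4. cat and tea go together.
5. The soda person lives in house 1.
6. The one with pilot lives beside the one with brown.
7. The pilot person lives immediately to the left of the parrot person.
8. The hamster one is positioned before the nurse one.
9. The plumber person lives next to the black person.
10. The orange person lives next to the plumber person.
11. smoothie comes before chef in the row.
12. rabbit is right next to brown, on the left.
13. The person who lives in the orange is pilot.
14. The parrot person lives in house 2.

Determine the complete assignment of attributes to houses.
Solution:

House | Color | Drink | Pet | Job
---------------------------------
  1   | orange | soda | rabbit | pilot
  2   | brown | coffee | parrot | plumber
  3   | black | juice | hamster | writer
  4   | gray | smoothie | dog | nurse
  5   | white | tea | cat | chef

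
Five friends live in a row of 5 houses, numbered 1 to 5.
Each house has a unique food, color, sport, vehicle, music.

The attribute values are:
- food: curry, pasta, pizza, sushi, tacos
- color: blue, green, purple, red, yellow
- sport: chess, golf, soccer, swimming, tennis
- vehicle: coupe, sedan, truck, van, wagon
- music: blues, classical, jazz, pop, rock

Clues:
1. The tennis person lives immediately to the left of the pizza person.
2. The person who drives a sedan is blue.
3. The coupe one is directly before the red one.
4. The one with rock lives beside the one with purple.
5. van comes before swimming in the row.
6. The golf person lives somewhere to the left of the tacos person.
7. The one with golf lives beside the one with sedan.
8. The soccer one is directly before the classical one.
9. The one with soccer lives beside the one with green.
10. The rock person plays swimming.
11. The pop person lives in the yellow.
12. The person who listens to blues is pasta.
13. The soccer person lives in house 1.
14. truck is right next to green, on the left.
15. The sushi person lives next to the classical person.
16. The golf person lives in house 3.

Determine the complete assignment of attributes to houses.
Solution:

House | Food | Color | Sport | Vehicle | Music
----------------------------------------------
  1   | sushi | yellow | soccer | truck | pop
  2   | curry | green | tennis | coupe | classical
  3   | pizza | red | golf | van | jazz
  4   | tacos | blue | swimming | sedan | rock
  5   | pasta | purple | chess | wagon | blues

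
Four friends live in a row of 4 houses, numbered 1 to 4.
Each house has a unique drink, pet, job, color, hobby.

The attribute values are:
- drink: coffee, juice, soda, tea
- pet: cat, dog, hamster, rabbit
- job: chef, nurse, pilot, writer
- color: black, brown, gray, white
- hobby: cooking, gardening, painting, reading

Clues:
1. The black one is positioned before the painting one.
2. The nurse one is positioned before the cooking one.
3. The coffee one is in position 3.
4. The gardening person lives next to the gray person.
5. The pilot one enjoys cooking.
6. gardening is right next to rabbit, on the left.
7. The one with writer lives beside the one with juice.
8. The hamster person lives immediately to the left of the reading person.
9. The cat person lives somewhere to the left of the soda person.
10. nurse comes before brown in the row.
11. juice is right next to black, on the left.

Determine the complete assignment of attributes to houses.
Solution:

House | Drink | Pet | Job | Color | Hobby
-----------------------------------------
  1   | tea | hamster | writer | white | gardening
  2   | juice | rabbit | nurse | gray | reading
  3   | coffee | cat | pilot | black | cooking
  4   | soda | dog | chef | brown | painting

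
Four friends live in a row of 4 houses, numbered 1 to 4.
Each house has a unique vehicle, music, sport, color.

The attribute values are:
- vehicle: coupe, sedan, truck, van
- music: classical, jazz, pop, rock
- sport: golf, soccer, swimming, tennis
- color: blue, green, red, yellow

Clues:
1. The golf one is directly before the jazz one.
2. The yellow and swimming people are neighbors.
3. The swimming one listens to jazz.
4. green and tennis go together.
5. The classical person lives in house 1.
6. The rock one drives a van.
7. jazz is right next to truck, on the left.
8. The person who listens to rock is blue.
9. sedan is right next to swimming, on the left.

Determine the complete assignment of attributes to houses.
Solution:

House | Vehicle | Music | Sport | Color
---------------------------------------
  1   | sedan | classical | golf | yellow
  2   | coupe | jazz | swimming | red
  3   | truck | pop | tennis | green
  4   | van | rock | soccer | blue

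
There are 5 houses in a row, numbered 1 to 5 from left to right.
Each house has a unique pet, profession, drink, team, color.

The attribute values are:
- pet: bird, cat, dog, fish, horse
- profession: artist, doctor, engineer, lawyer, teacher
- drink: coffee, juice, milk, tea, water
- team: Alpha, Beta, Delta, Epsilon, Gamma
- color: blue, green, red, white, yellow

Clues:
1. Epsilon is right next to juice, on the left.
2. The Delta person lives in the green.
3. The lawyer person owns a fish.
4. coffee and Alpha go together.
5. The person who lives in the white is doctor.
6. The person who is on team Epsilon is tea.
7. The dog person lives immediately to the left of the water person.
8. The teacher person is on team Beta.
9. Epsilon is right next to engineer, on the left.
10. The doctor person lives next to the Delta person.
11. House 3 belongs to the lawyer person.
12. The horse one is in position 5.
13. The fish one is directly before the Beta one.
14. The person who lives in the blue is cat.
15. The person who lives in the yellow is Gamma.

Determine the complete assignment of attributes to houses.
Solution:

House | Pet | Profession | Drink | Team | Color
-----------------------------------------------
  1   | bird | doctor | tea | Epsilon | white
  2   | dog | engineer | juice | Delta | green
  3   | fish | lawyer | water | Gamma | yellow
  4   | cat | teacher | milk | Beta | blue
  5   | horse | artist | coffee | Alpha | red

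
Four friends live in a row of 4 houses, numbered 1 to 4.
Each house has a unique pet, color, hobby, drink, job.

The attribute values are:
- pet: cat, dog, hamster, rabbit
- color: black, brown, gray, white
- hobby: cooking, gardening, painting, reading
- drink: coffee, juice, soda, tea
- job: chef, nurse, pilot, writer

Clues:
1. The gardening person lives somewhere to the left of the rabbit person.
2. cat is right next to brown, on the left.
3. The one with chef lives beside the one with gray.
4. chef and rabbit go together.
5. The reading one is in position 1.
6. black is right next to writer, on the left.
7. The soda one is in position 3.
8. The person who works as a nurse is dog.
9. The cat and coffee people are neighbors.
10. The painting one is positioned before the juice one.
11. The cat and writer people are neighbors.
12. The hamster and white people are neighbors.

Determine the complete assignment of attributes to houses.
Solution:

House | Pet | Color | Hobby | Drink | Job
-----------------------------------------
  1   | cat | black | reading | tea | pilot
  2   | hamster | brown | gardening | coffee | writer
  3   | rabbit | white | painting | soda | chef
  4   | dog | gray | cooking | juice | nurse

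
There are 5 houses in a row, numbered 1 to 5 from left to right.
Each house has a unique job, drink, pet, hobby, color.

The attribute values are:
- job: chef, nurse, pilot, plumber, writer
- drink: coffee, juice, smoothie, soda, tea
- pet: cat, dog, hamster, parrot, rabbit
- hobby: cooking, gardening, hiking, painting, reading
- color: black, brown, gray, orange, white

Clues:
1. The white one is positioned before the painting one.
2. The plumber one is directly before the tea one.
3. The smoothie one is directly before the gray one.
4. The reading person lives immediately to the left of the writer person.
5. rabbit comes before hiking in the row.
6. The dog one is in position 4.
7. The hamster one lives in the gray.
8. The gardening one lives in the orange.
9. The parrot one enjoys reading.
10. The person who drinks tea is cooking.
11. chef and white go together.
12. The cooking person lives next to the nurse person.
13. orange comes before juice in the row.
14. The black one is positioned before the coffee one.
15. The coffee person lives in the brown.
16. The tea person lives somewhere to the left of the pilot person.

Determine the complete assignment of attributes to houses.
Solution:

House | Job | Drink | Pet | Hobby | Color
-----------------------------------------
  1   | plumber | smoothie | parrot | reading | black
  2   | writer | tea | hamster | cooking | gray
  3   | nurse | soda | rabbit | gardening | orange
  4   | chef | juice | dog | hiking | white
  5   | pilot | coffee | cat | painting | brown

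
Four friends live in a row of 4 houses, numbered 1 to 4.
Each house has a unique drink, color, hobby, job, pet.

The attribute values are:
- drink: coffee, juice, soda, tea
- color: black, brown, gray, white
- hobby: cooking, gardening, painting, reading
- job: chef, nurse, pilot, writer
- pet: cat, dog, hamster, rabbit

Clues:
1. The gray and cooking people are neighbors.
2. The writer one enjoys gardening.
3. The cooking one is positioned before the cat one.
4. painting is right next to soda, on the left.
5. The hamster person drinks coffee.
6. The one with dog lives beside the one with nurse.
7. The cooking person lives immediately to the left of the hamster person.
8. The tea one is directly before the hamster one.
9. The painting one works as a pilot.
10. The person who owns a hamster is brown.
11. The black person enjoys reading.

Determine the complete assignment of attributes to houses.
Solution:

House | Drink | Color | Hobby | Job | Pet
-----------------------------------------
  1   | juice | gray | gardening | writer | dog
  2   | tea | white | cooking | nurse | rabbit
  3   | coffee | brown | painting | pilot | hamster
  4   | soda | black | reading | chef | cat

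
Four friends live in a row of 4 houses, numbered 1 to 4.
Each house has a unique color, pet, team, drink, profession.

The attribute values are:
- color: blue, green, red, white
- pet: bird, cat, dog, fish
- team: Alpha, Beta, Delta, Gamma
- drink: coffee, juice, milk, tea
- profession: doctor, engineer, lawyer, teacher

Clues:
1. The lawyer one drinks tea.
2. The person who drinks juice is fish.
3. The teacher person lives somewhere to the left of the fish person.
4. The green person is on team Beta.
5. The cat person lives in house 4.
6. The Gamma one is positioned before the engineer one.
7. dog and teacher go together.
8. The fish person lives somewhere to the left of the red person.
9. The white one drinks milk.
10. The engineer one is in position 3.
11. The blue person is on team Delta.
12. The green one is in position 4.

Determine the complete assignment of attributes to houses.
Solution:

House | Color | Pet | Team | Drink | Profession
-----------------------------------------------
  1   | white | dog | Gamma | milk | teacher
  2   | blue | fish | Delta | juice | doctor
  3   | red | bird | Alpha | coffee | engineer
  4   | green | cat | Beta | tea | lawyer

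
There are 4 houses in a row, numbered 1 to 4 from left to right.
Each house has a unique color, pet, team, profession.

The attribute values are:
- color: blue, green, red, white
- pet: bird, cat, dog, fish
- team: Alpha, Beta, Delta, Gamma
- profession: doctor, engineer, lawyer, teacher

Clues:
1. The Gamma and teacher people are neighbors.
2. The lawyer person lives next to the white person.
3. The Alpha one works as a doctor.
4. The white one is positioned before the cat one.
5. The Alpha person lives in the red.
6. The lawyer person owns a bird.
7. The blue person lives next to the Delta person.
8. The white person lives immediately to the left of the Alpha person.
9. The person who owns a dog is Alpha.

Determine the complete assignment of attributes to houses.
Solution:

House | Color | Pet | Team | Profession
---------------------------------------
  1   | blue | bird | Gamma | lawyer
  2   | white | fish | Delta | teacher
  3   | red | dog | Alpha | doctor
  4   | green | cat | Beta | engineer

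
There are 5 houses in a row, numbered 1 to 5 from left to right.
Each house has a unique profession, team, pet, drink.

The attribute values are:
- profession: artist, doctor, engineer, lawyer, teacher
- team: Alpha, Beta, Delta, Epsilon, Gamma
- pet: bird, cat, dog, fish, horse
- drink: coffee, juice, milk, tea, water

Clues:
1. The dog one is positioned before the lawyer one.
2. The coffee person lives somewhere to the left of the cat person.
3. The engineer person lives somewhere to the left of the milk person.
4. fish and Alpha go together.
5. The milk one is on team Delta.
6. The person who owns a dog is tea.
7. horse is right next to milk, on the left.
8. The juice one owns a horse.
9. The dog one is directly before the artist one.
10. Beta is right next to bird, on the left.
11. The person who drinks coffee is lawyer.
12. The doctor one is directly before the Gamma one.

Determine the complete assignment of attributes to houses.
Solution:

House | Profession | Team | Pet | Drink
---------------------------------------
  1   | doctor | Beta | dog | tea
  2   | artist | Gamma | bird | water
  3   | lawyer | Alpha | fish | coffee
  4   | engineer | Epsilon | horse | juice
  5   | teacher | Delta | cat | milk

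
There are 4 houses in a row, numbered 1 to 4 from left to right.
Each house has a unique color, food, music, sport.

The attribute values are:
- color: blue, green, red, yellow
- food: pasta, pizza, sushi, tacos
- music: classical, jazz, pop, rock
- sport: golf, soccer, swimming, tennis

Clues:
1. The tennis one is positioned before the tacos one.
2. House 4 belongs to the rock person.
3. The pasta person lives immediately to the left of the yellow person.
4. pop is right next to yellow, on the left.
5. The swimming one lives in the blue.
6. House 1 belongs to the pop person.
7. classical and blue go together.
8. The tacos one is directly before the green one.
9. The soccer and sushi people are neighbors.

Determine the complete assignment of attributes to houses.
Solution:

House | Color | Food | Music | Sport
------------------------------------
  1   | red | pasta | pop | soccer
  2   | yellow | sushi | jazz | tennis
  3   | blue | tacos | classical | swimming
  4   | green | pizza | rock | golf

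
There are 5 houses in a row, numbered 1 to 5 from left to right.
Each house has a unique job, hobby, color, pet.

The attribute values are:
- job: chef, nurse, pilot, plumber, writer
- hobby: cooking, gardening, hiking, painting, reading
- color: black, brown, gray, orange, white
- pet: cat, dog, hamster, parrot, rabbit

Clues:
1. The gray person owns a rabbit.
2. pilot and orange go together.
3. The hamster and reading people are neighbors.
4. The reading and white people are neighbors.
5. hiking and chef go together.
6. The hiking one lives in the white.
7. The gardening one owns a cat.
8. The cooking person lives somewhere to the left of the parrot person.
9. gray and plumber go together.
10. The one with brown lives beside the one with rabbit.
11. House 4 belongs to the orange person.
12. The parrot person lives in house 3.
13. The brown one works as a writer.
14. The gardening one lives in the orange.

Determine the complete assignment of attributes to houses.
Solution:

House | Job | Hobby | Color | Pet
---------------------------------
  1   | writer | cooking | brown | hamster
  2   | plumber | reading | gray | rabbit
  3   | chef | hiking | white | parrot
  4   | pilot | gardening | orange | cat
  5   | nurse | painting | black | dog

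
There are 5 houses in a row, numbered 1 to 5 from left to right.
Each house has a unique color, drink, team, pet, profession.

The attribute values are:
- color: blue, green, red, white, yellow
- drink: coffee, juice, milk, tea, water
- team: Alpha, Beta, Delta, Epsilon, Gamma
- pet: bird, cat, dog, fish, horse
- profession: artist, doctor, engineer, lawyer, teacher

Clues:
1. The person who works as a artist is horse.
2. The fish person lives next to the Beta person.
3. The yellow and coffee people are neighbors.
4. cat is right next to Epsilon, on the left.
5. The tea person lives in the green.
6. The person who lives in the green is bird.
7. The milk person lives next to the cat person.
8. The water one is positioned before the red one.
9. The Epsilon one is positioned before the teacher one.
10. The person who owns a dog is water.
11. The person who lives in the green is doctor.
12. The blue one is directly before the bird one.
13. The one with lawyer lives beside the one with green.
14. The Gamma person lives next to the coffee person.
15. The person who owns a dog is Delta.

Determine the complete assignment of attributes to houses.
Solution:

House | Color | Drink | Team | Pet | Profession
-----------------------------------------------
  1   | yellow | milk | Gamma | fish | engineer
  2   | blue | coffee | Beta | cat | lawyer
  3   | green | tea | Epsilon | bird | doctor
  4   | white | water | Delta | dog | teacher
  5   | red | juice | Alpha | horse | artist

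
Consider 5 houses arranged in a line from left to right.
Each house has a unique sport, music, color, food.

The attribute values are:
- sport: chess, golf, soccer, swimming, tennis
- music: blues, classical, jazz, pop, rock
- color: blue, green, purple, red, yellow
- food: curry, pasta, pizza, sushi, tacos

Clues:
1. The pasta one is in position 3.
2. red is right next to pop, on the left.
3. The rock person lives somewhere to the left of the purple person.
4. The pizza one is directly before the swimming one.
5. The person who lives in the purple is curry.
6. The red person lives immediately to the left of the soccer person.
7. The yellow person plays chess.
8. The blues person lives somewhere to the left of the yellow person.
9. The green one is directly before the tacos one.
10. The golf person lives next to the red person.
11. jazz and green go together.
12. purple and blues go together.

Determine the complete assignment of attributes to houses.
Solution:

House | Sport | Music | Color | Food
------------------------------------
  1   | golf | jazz | green | pizza
  2   | swimming | rock | red | tacos
  3   | soccer | pop | blue | pasta
  4   | tennis | blues | purple | curry
  5   | chess | classical | yellow | sushi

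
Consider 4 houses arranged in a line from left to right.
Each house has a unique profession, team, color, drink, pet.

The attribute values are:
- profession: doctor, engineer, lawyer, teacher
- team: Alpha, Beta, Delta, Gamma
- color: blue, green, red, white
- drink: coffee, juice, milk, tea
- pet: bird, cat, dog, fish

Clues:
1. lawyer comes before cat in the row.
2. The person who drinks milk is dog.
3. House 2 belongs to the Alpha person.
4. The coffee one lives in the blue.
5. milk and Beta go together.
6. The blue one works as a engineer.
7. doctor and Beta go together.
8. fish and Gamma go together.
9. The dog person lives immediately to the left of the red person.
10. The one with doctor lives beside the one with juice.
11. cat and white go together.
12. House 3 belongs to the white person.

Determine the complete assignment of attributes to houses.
Solution:

House | Profession | Team | Color | Drink | Pet
-----------------------------------------------
  1   | doctor | Beta | green | milk | dog
  2   | lawyer | Alpha | red | juice | bird
  3   | teacher | Delta | white | tea | cat
  4   | engineer | Gamma | blue | coffee | fish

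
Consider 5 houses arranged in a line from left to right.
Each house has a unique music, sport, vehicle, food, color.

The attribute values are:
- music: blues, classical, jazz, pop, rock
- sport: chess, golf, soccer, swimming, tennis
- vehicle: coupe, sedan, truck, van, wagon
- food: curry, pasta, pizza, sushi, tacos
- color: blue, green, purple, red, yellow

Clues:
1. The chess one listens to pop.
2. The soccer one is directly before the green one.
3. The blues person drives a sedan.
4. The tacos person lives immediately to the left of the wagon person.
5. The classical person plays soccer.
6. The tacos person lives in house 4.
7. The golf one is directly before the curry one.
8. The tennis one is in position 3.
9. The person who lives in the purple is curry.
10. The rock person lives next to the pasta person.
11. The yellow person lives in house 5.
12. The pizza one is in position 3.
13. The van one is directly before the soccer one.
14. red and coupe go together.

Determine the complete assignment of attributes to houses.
Solution:

House | Music | Sport | Vehicle | Food | Color
----------------------------------------------
  1   | jazz | golf | van | sushi | blue
  2   | classical | soccer | truck | curry | purple
  3   | blues | tennis | sedan | pizza | green
  4   | rock | swimming | coupe | tacos | red
  5   | pop | chess | wagon | pasta | yellow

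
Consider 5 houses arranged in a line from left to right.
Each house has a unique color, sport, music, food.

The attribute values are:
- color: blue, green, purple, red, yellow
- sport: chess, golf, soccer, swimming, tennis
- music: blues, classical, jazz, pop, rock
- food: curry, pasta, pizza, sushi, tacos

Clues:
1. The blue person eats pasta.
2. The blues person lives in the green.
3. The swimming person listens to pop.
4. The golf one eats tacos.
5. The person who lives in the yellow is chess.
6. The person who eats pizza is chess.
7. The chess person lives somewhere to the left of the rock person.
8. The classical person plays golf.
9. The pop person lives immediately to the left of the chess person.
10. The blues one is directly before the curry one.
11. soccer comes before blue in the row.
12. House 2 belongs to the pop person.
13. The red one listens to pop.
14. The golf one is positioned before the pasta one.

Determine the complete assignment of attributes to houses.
Solution:

House | Color | Sport | Music | Food
------------------------------------
  1   | green | soccer | blues | sushi
  2   | red | swimming | pop | curry
  3   | yellow | chess | jazz | pizza
  4   | purple | golf | classical | tacos
  5   | blue | tennis | rock | pasta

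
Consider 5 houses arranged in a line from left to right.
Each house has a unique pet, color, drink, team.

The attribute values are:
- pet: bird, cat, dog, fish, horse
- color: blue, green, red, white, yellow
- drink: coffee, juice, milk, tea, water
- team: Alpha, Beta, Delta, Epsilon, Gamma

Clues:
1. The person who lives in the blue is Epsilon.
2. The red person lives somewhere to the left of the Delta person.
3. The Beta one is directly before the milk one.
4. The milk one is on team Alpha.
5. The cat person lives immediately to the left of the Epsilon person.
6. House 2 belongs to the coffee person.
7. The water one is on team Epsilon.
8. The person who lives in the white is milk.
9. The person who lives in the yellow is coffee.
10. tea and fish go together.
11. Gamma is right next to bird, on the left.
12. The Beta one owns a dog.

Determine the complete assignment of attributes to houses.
Solution:

House | Pet | Color | Drink | Team
----------------------------------
  1   | fish | red | tea | Gamma
  2   | bird | yellow | coffee | Delta
  3   | dog | green | juice | Beta
  4   | cat | white | milk | Alpha
  5   | horse | blue | water | Epsilon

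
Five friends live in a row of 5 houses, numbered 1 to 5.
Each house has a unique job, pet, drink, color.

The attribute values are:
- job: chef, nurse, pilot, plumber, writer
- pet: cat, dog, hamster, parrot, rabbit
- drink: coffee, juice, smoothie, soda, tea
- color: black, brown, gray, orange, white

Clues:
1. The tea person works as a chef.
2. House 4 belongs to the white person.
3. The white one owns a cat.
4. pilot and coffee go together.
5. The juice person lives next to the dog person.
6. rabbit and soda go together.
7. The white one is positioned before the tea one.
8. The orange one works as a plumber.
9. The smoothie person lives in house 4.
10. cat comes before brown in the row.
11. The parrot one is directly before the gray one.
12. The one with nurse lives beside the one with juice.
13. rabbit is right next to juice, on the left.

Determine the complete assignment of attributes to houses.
Solution:

House | Job | Pet | Drink | Color
---------------------------------
  1   | nurse | rabbit | soda | black
  2   | plumber | parrot | juice | orange
  3   | pilot | dog | coffee | gray
  4   | writer | cat | smoothie | white
  5   | chef | hamster | tea | brown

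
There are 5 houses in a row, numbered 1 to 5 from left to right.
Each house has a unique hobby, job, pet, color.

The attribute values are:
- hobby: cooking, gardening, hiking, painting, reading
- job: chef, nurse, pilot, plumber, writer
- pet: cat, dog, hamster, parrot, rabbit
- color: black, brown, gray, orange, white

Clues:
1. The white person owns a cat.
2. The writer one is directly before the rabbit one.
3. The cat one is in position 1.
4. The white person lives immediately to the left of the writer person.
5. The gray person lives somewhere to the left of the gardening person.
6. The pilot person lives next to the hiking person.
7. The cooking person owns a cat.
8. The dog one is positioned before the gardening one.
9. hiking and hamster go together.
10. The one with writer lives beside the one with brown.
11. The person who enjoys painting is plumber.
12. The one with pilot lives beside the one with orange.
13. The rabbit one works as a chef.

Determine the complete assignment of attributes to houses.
Solution:

House | Hobby | Job | Pet | Color
---------------------------------
  1   | cooking | pilot | cat | white
  2   | hiking | writer | hamster | orange
  3   | reading | chef | rabbit | brown
  4   | painting | plumber | dog | gray
  5   | gardening | nurse | parrot | black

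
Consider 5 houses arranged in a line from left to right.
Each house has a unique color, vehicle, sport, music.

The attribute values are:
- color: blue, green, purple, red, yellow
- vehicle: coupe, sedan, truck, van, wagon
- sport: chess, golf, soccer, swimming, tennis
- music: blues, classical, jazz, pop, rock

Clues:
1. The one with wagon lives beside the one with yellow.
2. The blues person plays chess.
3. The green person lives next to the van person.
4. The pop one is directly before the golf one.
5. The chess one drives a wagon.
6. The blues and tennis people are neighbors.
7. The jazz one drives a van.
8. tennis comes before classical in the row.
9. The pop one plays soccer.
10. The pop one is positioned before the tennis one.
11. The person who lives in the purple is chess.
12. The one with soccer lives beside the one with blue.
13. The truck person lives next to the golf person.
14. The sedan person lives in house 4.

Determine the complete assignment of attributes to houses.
Solution:

House | Color | Vehicle | Sport | Music
---------------------------------------
  1   | green | truck | soccer | pop
  2   | blue | van | golf | jazz
  3   | purple | wagon | chess | blues
  4   | yellow | sedan | tennis | rock
  5   | red | coupe | swimming | classical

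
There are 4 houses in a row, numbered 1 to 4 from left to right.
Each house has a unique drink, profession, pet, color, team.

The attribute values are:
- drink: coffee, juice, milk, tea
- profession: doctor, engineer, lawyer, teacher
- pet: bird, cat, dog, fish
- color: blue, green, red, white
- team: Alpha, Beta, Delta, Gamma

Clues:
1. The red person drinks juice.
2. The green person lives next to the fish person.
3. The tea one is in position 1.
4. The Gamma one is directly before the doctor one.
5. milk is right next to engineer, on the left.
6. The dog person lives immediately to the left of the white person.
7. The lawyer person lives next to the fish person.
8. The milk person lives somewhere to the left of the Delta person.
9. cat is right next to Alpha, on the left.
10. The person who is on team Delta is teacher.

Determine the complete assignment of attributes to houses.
Solution:

House | Drink | Profession | Pet | Color | Team
-----------------------------------------------
  1   | tea | lawyer | cat | green | Gamma
  2   | milk | doctor | fish | blue | Alpha
  3   | juice | engineer | dog | red | Beta
  4   | coffee | teacher | bird | white | Delta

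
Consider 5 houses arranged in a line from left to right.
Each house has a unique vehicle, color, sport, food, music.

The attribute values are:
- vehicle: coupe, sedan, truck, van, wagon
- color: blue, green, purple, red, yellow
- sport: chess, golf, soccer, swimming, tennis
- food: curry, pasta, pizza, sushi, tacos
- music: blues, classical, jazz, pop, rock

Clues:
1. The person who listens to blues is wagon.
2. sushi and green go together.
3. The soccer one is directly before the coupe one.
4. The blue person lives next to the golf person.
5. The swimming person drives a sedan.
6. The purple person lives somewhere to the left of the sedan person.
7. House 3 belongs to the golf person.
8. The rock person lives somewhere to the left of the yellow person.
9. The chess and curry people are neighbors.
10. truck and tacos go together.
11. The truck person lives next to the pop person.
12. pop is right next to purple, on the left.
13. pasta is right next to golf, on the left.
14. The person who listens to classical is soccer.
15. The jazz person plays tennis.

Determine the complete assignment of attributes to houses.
Solution:

House | Vehicle | Color | Sport | Food | Music
----------------------------------------------
  1   | truck | red | soccer | tacos | classical
  2   | coupe | blue | chess | pasta | pop
  3   | wagon | purple | golf | curry | blues
  4   | sedan | green | swimming | sushi | rock
  5   | van | yellow | tennis | pizza | jazz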